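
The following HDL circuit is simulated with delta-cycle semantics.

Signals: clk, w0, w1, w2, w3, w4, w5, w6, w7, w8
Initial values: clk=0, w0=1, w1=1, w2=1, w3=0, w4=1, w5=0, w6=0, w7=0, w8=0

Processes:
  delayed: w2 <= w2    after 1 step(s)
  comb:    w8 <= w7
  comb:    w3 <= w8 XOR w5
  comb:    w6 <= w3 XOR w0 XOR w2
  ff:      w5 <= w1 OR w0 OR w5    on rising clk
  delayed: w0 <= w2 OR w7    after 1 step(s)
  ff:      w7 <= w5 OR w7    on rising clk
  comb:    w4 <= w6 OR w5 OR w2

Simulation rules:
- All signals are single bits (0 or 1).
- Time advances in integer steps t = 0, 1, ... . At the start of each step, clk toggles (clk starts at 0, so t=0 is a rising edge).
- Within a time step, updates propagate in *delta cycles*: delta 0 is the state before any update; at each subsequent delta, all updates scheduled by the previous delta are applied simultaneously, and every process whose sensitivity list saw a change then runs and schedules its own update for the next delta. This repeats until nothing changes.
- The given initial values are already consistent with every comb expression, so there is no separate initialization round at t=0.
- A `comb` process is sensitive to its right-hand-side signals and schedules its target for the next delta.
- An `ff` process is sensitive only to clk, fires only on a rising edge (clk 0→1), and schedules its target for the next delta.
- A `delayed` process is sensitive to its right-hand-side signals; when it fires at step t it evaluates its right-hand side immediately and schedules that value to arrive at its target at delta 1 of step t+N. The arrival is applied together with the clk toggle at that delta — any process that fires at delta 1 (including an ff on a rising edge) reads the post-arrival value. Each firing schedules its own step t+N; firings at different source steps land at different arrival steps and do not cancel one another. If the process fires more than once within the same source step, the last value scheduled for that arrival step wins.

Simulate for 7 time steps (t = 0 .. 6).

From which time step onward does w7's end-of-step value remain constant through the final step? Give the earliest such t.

2

[bits: w7,w3,clk,w4,w8,w2,w0,w6,w1,w5]
t=0: Δ0=0001011010 Δ1=0011011010 Δ2=0011011011 Δ3=0111011011 Δ4=0111011111 | 4Δ
t=1: Δ0=0111011111 Δ1=0101011111 | 1Δ
t=2: Δ0=0101011111 Δ1=0111011111 Δ2=1111011111 Δ3=1111111111 Δ4=1011111111 Δ5=1011111011 | 5Δ
t=3: Δ0=1011111011 Δ1=1001111011 | 1Δ
t=4: Δ0=1001111011 Δ1=1011111011 | 1Δ
t=5: Δ0=1011111011 Δ1=1001111011 | 1Δ
t=6: Δ0=1001111011 Δ1=1011111011 | 1Δ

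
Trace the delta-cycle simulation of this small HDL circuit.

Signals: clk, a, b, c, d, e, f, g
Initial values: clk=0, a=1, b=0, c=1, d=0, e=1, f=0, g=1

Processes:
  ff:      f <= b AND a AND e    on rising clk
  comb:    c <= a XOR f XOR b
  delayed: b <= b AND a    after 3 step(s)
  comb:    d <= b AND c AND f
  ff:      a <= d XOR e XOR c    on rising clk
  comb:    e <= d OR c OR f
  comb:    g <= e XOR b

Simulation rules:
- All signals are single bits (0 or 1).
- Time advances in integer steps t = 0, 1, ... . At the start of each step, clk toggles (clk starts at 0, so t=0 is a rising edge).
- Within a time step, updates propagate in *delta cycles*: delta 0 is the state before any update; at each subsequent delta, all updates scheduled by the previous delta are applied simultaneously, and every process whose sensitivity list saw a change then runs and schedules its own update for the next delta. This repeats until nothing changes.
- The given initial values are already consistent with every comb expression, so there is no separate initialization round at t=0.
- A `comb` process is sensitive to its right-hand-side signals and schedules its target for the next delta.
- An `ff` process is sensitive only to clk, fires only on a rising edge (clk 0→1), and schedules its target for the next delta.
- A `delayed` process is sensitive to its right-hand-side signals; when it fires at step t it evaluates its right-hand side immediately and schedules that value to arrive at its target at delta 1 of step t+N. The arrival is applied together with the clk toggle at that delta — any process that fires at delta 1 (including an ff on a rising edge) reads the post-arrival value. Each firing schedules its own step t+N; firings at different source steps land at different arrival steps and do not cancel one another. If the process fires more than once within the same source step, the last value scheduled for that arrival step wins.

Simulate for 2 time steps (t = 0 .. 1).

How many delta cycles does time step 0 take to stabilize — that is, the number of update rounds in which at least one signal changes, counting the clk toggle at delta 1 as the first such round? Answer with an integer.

[bits: e,d,b,g,a,c,f,clk]
t=0: Δ0=10011100 Δ1=10011101 Δ2=10010101 Δ3=10010001 Δ4=00010001 Δ5=00000001 | 5Δ
t=1: Δ0=00000001 Δ1=00000000 | 1Δ

5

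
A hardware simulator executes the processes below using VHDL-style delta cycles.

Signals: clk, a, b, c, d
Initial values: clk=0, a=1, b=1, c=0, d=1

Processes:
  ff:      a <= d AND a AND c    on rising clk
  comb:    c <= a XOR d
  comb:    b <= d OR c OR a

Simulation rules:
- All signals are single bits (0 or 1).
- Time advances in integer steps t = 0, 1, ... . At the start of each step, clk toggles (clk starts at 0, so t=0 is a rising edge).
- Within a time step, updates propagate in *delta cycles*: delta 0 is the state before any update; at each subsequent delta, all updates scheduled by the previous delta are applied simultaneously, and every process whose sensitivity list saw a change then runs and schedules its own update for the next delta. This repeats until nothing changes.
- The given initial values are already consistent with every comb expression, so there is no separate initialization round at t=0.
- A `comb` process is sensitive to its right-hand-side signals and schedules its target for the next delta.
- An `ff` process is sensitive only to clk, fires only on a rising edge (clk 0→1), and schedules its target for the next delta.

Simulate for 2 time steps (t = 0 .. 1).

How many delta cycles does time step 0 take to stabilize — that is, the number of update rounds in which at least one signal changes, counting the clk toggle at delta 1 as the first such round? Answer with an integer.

3

t0.Δ0 d=1 a=1 clk=0 b=1 c=0
t0.Δ1 d=1 a=1 clk=1 b=1 c=0
t0.Δ2 d=1 a=0 clk=1 b=1 c=0
t0.Δ3 d=1 a=0 clk=1 b=1 c=1
t1.Δ0 d=1 a=0 clk=1 b=1 c=1
t1.Δ1 d=1 a=0 clk=0 b=1 c=1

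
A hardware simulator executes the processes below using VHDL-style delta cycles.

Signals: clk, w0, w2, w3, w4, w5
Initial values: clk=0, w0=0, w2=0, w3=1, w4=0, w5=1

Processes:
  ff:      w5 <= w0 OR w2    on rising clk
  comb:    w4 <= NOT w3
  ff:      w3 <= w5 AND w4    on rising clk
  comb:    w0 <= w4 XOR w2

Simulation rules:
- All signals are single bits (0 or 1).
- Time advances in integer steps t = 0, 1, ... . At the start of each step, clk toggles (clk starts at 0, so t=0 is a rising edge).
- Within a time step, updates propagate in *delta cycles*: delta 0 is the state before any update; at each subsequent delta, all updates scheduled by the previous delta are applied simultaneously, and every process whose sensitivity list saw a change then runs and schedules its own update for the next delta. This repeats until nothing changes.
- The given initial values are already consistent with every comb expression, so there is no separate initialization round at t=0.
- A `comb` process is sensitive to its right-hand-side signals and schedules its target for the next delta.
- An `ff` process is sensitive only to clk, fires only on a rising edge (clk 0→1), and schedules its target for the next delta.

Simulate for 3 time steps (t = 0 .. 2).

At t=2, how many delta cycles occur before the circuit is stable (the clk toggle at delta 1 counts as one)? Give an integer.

2

[bits: w3,w2,w0,w4,w5,clk]
t=0: Δ0=100010 Δ1=100011 Δ2=000001 Δ3=000101 Δ4=001101 | 4Δ
t=1: Δ0=001101 Δ1=001100 | 1Δ
t=2: Δ0=001100 Δ1=001101 Δ2=001111 | 2Δ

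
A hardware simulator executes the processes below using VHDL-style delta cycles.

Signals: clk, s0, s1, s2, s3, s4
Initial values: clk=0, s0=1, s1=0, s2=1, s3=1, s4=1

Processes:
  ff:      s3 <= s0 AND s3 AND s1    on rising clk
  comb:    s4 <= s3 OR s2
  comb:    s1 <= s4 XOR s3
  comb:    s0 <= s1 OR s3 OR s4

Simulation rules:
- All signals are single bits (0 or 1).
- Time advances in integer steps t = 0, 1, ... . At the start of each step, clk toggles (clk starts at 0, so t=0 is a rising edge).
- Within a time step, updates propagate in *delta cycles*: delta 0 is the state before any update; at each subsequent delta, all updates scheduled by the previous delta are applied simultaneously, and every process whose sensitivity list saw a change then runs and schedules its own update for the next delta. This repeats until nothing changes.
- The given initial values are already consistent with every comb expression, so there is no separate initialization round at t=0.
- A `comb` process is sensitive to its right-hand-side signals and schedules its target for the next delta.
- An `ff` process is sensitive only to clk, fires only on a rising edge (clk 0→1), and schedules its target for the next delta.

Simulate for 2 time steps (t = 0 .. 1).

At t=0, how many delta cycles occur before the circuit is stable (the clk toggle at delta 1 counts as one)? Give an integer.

t0.Δ0 s3=1 s4=1 s0=1 s2=1 s1=0 clk=0
t0.Δ1 s3=1 s4=1 s0=1 s2=1 s1=0 clk=1
t0.Δ2 s3=0 s4=1 s0=1 s2=1 s1=0 clk=1
t0.Δ3 s3=0 s4=1 s0=1 s2=1 s1=1 clk=1
t1.Δ0 s3=0 s4=1 s0=1 s2=1 s1=1 clk=1
t1.Δ1 s3=0 s4=1 s0=1 s2=1 s1=1 clk=0

3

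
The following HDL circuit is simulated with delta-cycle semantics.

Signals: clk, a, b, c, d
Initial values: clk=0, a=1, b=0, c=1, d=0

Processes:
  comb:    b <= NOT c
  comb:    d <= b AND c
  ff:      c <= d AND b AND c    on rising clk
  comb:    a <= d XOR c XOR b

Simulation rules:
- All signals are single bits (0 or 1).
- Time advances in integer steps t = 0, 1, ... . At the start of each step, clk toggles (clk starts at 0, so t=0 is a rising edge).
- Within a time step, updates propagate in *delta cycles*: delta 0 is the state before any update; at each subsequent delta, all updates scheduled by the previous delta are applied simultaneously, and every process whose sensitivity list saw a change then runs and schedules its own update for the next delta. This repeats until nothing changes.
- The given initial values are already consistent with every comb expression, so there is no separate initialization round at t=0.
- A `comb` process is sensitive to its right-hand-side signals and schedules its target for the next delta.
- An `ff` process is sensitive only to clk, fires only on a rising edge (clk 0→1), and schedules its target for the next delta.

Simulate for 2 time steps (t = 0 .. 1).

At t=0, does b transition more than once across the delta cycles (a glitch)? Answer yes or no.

no

[bits: b,a,c,clk,d]
t=0: Δ0=01100 Δ1=01110 Δ2=01010 Δ3=10010 Δ4=11010 | 4Δ
t=1: Δ0=11010 Δ1=11000 | 1Δ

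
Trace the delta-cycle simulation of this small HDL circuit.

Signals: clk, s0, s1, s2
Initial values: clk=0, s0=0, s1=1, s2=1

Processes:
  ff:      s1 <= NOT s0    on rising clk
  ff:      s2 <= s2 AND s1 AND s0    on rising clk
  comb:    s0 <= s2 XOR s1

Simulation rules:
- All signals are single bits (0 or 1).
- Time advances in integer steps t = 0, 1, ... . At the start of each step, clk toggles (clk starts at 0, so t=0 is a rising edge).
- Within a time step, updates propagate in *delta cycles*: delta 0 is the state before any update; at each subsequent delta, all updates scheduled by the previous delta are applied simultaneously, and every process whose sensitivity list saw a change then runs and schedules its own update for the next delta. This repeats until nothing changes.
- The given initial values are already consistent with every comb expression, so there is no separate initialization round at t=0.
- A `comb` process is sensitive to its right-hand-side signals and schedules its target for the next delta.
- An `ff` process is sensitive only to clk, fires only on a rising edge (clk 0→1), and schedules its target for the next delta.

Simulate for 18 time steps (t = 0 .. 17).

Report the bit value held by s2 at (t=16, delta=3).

[bits: s1,s0,s2,clk]
t=0: Δ0=1010 Δ1=1011 Δ2=1001 Δ3=1101 | 3Δ
t=1: Δ0=1101 Δ1=1100 | 1Δ
t=2: Δ0=1100 Δ1=1101 Δ2=0101 Δ3=0001 | 3Δ
t=3: Δ0=0001 Δ1=0000 | 1Δ
t=4: Δ0=0000 Δ1=0001 Δ2=1001 Δ3=1101 | 3Δ
t=5: Δ0=1101 Δ1=1100 | 1Δ
t=6: Δ0=1100 Δ1=1101 Δ2=0101 Δ3=0001 | 3Δ
t=7: Δ0=0001 Δ1=0000 | 1Δ
t=8: Δ0=0000 Δ1=0001 Δ2=1001 Δ3=1101 | 3Δ
t=9: Δ0=1101 Δ1=1100 | 1Δ
t=10: Δ0=1100 Δ1=1101 Δ2=0101 Δ3=0001 | 3Δ
t=11: Δ0=0001 Δ1=0000 | 1Δ
t=12: Δ0=0000 Δ1=0001 Δ2=1001 Δ3=1101 | 3Δ
t=13: Δ0=1101 Δ1=1100 | 1Δ
t=14: Δ0=1100 Δ1=1101 Δ2=0101 Δ3=0001 | 3Δ
t=15: Δ0=0001 Δ1=0000 | 1Δ
t=16: Δ0=0000 Δ1=0001 Δ2=1001 Δ3=1101 | 3Δ
t=17: Δ0=1101 Δ1=1100 | 1Δ

0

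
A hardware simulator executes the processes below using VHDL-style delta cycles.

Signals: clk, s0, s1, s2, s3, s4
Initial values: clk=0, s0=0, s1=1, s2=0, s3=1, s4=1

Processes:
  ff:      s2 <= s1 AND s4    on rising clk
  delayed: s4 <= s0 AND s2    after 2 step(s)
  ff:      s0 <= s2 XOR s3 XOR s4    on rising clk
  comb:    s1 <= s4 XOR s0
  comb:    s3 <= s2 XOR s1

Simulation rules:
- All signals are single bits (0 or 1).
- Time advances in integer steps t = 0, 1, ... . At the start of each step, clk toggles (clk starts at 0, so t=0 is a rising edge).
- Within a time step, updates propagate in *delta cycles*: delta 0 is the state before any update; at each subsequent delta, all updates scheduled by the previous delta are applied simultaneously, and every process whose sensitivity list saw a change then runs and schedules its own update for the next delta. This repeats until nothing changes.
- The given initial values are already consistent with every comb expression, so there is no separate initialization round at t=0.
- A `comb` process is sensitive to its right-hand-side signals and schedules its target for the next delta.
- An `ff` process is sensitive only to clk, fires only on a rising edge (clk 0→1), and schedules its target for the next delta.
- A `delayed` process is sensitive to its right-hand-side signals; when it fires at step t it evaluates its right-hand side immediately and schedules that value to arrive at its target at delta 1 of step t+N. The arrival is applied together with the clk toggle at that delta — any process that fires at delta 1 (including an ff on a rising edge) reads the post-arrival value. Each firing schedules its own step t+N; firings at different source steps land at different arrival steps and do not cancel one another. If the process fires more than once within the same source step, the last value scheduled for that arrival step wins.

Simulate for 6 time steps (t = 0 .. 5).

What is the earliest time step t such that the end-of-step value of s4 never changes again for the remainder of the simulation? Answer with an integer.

2

t=0 Δ0: clk=0 s4=1 s2=0 s3=1 s0=0 s1=1
  Δ1: clk:0→1
  Δ2: s2:0→1
  Δ3: s3:1→0
  (3Δ to stable)
t=1 Δ0: clk=1 s4=1 s2=1 s3=0 s0=0 s1=1
  Δ1: clk:1→0
  (1Δ to stable)
t=2 Δ0: clk=0 s4=1 s2=1 s3=0 s0=0 s1=1
  Δ1: clk:0→1, s4:1→0
  Δ2: s2:1→0, s0:0→1, s1:1→0
  Δ3: s1:0→1
  Δ4: s3:0→1
  (4Δ to stable)
t=3 Δ0: clk=1 s4=0 s2=0 s3=1 s0=1 s1=1
  Δ1: clk:1→0
  (1Δ to stable)
t=4 Δ0: clk=0 s4=0 s2=0 s3=1 s0=1 s1=1
  Δ1: clk:0→1
  (1Δ to stable)
t=5 Δ0: clk=1 s4=0 s2=0 s3=1 s0=1 s1=1
  Δ1: clk:1→0
  (1Δ to stable)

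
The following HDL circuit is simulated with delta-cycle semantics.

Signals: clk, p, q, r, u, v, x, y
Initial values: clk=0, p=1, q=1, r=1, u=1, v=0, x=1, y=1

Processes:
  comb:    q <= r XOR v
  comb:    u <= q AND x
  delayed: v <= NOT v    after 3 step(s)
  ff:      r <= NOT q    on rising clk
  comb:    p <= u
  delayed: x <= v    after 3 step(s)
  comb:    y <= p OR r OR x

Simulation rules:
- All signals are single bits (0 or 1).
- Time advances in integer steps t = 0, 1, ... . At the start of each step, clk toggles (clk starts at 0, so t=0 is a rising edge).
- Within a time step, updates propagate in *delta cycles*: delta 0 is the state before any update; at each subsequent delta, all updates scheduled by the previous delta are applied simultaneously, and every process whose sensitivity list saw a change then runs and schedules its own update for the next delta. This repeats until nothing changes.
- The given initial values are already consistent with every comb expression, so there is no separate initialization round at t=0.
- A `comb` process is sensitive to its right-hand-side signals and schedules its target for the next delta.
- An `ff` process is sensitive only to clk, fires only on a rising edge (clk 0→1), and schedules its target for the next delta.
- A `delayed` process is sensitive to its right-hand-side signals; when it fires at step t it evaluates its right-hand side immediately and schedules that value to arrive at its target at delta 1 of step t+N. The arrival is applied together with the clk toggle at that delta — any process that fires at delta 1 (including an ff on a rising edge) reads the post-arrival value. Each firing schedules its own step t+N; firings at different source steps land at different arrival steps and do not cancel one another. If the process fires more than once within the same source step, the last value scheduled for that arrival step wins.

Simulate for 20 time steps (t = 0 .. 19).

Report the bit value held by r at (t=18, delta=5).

1

t=0 Δ0: q=1 p=1 x=1 r=1 v=0 u=1 clk=0 y=1
  Δ1: clk:0→1
  Δ2: r:1→0
  Δ3: q:1→0
  Δ4: u:1→0
  Δ5: p:1→0
  (5Δ to stable)
t=1 Δ0: q=0 p=0 x=1 r=0 v=0 u=0 clk=1 y=1
  Δ1: clk:1→0
  (1Δ to stable)
t=2 Δ0: q=0 p=0 x=1 r=0 v=0 u=0 clk=0 y=1
  Δ1: clk:0→1
  Δ2: r:0→1
  Δ3: q:0→1
  Δ4: u:0→1
  Δ5: p:0→1
  (5Δ to stable)
t=3 Δ0: q=1 p=1 x=1 r=1 v=0 u=1 clk=1 y=1
  Δ1: clk:1→0
  (1Δ to stable)
t=4 Δ0: q=1 p=1 x=1 r=1 v=0 u=1 clk=0 y=1
  Δ1: clk:0→1
  Δ2: r:1→0
  Δ3: q:1→0
  Δ4: u:1→0
  Δ5: p:1→0
  (5Δ to stable)
t=5 Δ0: q=0 p=0 x=1 r=0 v=0 u=0 clk=1 y=1
  Δ1: clk:1→0
  (1Δ to stable)
t=6 Δ0: q=0 p=0 x=1 r=0 v=0 u=0 clk=0 y=1
  Δ1: clk:0→1
  Δ2: r:0→1
  Δ3: q:0→1
  Δ4: u:0→1
  Δ5: p:0→1
  (5Δ to stable)
t=7 Δ0: q=1 p=1 x=1 r=1 v=0 u=1 clk=1 y=1
  Δ1: clk:1→0
  (1Δ to stable)
t=8 Δ0: q=1 p=1 x=1 r=1 v=0 u=1 clk=0 y=1
  Δ1: clk:0→1
  Δ2: r:1→0
  Δ3: q:1→0
  Δ4: u:1→0
  Δ5: p:1→0
  (5Δ to stable)
t=9 Δ0: q=0 p=0 x=1 r=0 v=0 u=0 clk=1 y=1
  Δ1: clk:1→0
  (1Δ to stable)
t=10 Δ0: q=0 p=0 x=1 r=0 v=0 u=0 clk=0 y=1
  Δ1: clk:0→1
  Δ2: r:0→1
  Δ3: q:0→1
  Δ4: u:0→1
  Δ5: p:0→1
  (5Δ to stable)
t=11 Δ0: q=1 p=1 x=1 r=1 v=0 u=1 clk=1 y=1
  Δ1: clk:1→0
  (1Δ to stable)
t=12 Δ0: q=1 p=1 x=1 r=1 v=0 u=1 clk=0 y=1
  Δ1: clk:0→1
  Δ2: r:1→0
  Δ3: q:1→0
  Δ4: u:1→0
  Δ5: p:1→0
  (5Δ to stable)
t=13 Δ0: q=0 p=0 x=1 r=0 v=0 u=0 clk=1 y=1
  Δ1: clk:1→0
  (1Δ to stable)
t=14 Δ0: q=0 p=0 x=1 r=0 v=0 u=0 clk=0 y=1
  Δ1: clk:0→1
  Δ2: r:0→1
  Δ3: q:0→1
  Δ4: u:0→1
  Δ5: p:0→1
  (5Δ to stable)
t=15 Δ0: q=1 p=1 x=1 r=1 v=0 u=1 clk=1 y=1
  Δ1: clk:1→0
  (1Δ to stable)
t=16 Δ0: q=1 p=1 x=1 r=1 v=0 u=1 clk=0 y=1
  Δ1: clk:0→1
  Δ2: r:1→0
  Δ3: q:1→0
  Δ4: u:1→0
  Δ5: p:1→0
  (5Δ to stable)
t=17 Δ0: q=0 p=0 x=1 r=0 v=0 u=0 clk=1 y=1
  Δ1: clk:1→0
  (1Δ to stable)
t=18 Δ0: q=0 p=0 x=1 r=0 v=0 u=0 clk=0 y=1
  Δ1: clk:0→1
  Δ2: r:0→1
  Δ3: q:0→1
  Δ4: u:0→1
  Δ5: p:0→1
  (5Δ to stable)
t=19 Δ0: q=1 p=1 x=1 r=1 v=0 u=1 clk=1 y=1
  Δ1: clk:1→0
  (1Δ to stable)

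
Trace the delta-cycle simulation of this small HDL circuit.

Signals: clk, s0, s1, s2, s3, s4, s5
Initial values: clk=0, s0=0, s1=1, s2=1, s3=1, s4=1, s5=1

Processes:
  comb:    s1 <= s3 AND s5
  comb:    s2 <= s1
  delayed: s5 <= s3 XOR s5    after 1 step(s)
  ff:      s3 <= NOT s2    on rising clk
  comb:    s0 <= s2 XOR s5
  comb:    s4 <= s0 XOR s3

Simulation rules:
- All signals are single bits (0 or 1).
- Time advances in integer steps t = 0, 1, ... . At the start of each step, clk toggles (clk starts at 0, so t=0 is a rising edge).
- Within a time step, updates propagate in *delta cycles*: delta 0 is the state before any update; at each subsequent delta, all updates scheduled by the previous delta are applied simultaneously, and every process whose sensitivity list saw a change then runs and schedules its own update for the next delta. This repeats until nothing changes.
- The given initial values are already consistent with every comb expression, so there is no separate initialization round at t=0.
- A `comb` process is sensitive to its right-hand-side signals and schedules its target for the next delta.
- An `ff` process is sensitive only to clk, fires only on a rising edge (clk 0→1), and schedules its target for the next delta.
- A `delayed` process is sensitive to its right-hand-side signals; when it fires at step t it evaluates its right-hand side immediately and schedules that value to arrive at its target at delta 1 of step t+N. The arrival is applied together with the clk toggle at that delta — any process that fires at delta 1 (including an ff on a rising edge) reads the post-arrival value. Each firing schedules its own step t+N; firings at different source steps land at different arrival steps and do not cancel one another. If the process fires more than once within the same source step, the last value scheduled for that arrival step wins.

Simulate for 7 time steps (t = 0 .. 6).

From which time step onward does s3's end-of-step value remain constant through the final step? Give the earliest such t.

[bits: s4,s5,s0,s2,s1,clk,s3]
t=0: Δ0=1101101 Δ1=1101111 Δ2=1101110 Δ3=0101010 Δ4=0100010 Δ5=0110010 Δ6=1110010 | 6Δ
t=1: Δ0=1110010 Δ1=1110000 | 1Δ
t=2: Δ0=1110000 Δ1=1110010 Δ2=1110011 Δ3=0110111 Δ4=0111111 Δ5=0101111 Δ6=1101111 | 6Δ
t=3: Δ0=1101111 Δ1=1001101 Δ2=1011001 Δ3=0010001 Δ4=0000001 Δ5=1000001 | 5Δ
t=4: Δ0=1000001 Δ1=1100011 Δ2=1110111 Δ3=0111111 Δ4=0101111 Δ5=1101111 | 5Δ
t=5: Δ0=1101111 Δ1=1001101 Δ2=1011001 Δ3=0010001 Δ4=0000001 Δ5=1000001 | 5Δ
t=6: Δ0=1000001 Δ1=1100011 Δ2=1110111 Δ3=0111111 Δ4=0101111 Δ5=1101111 | 5Δ

2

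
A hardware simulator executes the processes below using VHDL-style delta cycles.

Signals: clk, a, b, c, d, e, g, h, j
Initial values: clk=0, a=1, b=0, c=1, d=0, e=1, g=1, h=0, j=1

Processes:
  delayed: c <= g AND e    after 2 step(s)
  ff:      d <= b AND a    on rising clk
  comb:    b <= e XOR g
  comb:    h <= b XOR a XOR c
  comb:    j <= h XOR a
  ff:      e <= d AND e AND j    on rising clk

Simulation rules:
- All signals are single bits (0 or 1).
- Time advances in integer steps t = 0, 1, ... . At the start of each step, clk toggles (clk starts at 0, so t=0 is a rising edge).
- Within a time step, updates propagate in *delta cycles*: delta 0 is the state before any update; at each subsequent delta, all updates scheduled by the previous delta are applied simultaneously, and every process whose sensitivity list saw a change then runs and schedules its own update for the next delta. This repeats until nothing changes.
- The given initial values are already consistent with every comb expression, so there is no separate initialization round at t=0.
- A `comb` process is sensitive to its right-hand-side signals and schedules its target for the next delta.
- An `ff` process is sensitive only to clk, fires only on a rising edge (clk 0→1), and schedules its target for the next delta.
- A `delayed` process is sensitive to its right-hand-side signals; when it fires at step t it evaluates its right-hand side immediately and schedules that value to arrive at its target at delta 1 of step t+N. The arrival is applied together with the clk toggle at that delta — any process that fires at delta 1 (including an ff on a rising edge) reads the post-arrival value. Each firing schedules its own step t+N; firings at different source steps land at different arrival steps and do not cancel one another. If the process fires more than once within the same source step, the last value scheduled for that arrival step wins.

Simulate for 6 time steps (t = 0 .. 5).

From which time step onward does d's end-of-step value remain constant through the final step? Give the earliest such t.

2

t=0 Δ0: a=1 e=1 b=0 j=1 h=0 d=0 g=1 c=1 clk=0
  Δ1: clk:0→1
  Δ2: e:1→0
  Δ3: b:0→1
  Δ4: h:0→1
  Δ5: j:1→0
  (5Δ to stable)
t=1 Δ0: a=1 e=0 b=1 j=0 h=1 d=0 g=1 c=1 clk=1
  Δ1: clk:1→0
  (1Δ to stable)
t=2 Δ0: a=1 e=0 b=1 j=0 h=1 d=0 g=1 c=1 clk=0
  Δ1: c:1→0, clk:0→1
  Δ2: h:1→0, d:0→1
  Δ3: j:0→1
  (3Δ to stable)
t=3 Δ0: a=1 e=0 b=1 j=1 h=0 d=1 g=1 c=0 clk=1
  Δ1: clk:1→0
  (1Δ to stable)
t=4 Δ0: a=1 e=0 b=1 j=1 h=0 d=1 g=1 c=0 clk=0
  Δ1: clk:0→1
  (1Δ to stable)
t=5 Δ0: a=1 e=0 b=1 j=1 h=0 d=1 g=1 c=0 clk=1
  Δ1: clk:1→0
  (1Δ to stable)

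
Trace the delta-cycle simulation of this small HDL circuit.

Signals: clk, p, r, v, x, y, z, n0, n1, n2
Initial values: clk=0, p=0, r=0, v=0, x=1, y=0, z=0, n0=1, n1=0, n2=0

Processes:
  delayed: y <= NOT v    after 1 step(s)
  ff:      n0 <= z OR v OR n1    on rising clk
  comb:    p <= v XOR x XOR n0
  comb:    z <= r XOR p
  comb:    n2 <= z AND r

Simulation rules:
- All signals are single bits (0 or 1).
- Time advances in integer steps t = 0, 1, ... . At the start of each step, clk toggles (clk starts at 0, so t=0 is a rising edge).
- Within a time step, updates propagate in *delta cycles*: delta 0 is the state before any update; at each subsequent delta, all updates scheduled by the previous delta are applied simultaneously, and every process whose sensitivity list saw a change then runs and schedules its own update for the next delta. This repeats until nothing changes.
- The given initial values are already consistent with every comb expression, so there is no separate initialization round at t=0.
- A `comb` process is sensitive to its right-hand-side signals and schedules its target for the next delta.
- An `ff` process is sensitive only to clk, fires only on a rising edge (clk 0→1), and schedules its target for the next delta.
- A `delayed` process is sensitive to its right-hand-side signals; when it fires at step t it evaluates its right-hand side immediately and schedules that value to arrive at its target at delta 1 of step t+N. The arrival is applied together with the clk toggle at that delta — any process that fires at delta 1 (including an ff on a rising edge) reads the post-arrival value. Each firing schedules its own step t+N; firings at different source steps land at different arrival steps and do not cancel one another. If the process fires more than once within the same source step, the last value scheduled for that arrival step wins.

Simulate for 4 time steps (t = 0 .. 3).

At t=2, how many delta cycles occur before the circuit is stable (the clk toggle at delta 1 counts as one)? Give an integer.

t0.Δ0 z=0 clk=0 r=0 y=0 n2=0 p=0 x=1 v=0 n1=0 n0=1
t0.Δ1 z=0 clk=1 r=0 y=0 n2=0 p=0 x=1 v=0 n1=0 n0=1
t0.Δ2 z=0 clk=1 r=0 y=0 n2=0 p=0 x=1 v=0 n1=0 n0=0
t0.Δ3 z=0 clk=1 r=0 y=0 n2=0 p=1 x=1 v=0 n1=0 n0=0
t0.Δ4 z=1 clk=1 r=0 y=0 n2=0 p=1 x=1 v=0 n1=0 n0=0
t1.Δ0 z=1 clk=1 r=0 y=0 n2=0 p=1 x=1 v=0 n1=0 n0=0
t1.Δ1 z=1 clk=0 r=0 y=0 n2=0 p=1 x=1 v=0 n1=0 n0=0
t2.Δ0 z=1 clk=0 r=0 y=0 n2=0 p=1 x=1 v=0 n1=0 n0=0
t2.Δ1 z=1 clk=1 r=0 y=0 n2=0 p=1 x=1 v=0 n1=0 n0=0
t2.Δ2 z=1 clk=1 r=0 y=0 n2=0 p=1 x=1 v=0 n1=0 n0=1
t2.Δ3 z=1 clk=1 r=0 y=0 n2=0 p=0 x=1 v=0 n1=0 n0=1
t2.Δ4 z=0 clk=1 r=0 y=0 n2=0 p=0 x=1 v=0 n1=0 n0=1
t3.Δ0 z=0 clk=1 r=0 y=0 n2=0 p=0 x=1 v=0 n1=0 n0=1
t3.Δ1 z=0 clk=0 r=0 y=0 n2=0 p=0 x=1 v=0 n1=0 n0=1

4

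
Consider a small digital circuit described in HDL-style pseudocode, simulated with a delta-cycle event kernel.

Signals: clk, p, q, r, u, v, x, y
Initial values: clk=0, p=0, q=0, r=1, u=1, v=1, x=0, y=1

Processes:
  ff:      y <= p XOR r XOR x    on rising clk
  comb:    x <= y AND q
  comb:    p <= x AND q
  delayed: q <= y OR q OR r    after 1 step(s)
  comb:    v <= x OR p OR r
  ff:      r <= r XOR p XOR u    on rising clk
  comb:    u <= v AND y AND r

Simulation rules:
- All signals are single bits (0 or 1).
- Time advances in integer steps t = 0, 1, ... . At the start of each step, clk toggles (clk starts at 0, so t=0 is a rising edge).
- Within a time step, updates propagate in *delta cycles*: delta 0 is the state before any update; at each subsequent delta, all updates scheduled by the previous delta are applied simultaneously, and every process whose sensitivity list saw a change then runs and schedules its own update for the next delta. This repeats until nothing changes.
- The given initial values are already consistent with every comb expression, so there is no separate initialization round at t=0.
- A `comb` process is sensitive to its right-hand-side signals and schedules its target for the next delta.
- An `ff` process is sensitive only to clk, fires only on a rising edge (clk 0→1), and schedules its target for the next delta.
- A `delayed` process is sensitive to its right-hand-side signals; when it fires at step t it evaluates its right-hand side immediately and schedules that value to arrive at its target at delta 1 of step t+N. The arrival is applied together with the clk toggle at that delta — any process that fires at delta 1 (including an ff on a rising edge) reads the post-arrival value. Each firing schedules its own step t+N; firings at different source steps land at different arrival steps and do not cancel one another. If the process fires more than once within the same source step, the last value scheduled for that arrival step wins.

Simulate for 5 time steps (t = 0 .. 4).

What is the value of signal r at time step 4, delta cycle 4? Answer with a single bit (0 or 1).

1

t=0 Δ0: u=1 p=0 q=0 y=1 clk=0 v=1 x=0 r=1
  Δ1: clk:0→1
  Δ2: r:1→0
  Δ3: u:1→0, v:1→0
  (3Δ to stable)
t=1 Δ0: u=0 p=0 q=0 y=1 clk=1 v=0 x=0 r=0
  Δ1: q:0→1, clk:1→0
  Δ2: x:0→1
  Δ3: p:0→1, v:0→1
  (3Δ to stable)
t=2 Δ0: u=0 p=1 q=1 y=1 clk=0 v=1 x=1 r=0
  Δ1: clk:0→1
  Δ2: y:1→0, r:0→1
  Δ3: x:1→0
  Δ4: p:1→0
  (4Δ to stable)
t=3 Δ0: u=0 p=0 q=1 y=0 clk=1 v=1 x=0 r=1
  Δ1: clk:1→0
  (1Δ to stable)
t=4 Δ0: u=0 p=0 q=1 y=0 clk=0 v=1 x=0 r=1
  Δ1: clk:0→1
  Δ2: y:0→1
  Δ3: u:0→1, x:0→1
  Δ4: p:0→1
  (4Δ to stable)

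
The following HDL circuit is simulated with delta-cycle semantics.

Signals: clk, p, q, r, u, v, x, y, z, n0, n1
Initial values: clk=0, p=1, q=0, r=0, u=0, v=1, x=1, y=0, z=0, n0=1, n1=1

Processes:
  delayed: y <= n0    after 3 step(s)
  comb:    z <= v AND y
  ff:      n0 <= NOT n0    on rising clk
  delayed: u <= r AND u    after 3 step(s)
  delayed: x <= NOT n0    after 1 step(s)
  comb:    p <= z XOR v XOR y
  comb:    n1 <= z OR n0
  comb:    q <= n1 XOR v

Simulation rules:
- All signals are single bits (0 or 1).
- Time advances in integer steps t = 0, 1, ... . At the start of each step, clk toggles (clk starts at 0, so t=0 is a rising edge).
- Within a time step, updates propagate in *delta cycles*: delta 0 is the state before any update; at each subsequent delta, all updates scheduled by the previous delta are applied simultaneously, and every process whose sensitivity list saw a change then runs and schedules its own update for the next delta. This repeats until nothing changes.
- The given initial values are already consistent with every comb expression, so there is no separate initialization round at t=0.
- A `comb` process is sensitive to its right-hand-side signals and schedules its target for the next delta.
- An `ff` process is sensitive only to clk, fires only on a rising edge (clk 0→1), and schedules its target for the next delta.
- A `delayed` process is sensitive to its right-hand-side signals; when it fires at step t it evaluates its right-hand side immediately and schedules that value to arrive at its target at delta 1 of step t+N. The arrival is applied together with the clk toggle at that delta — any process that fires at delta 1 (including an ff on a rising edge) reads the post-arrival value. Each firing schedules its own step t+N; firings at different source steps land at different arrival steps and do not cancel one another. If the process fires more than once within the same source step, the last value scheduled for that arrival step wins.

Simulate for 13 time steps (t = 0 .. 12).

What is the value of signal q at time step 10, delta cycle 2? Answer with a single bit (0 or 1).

t=0 Δ0: r=0 n0=1 u=0 n1=1 clk=0 p=1 z=0 q=0 y=0 v=1 x=1
  Δ1: clk:0→1
  Δ2: n0:1→0
  Δ3: n1:1→0
  Δ4: q:0→1
  (4Δ to stable)
t=1 Δ0: r=0 n0=0 u=0 n1=0 clk=1 p=1 z=0 q=1 y=0 v=1 x=1
  Δ1: clk:1→0
  (1Δ to stable)
t=2 Δ0: r=0 n0=0 u=0 n1=0 clk=0 p=1 z=0 q=1 y=0 v=1 x=1
  Δ1: clk:0→1
  Δ2: n0:0→1
  Δ3: n1:0→1
  Δ4: q:1→0
  (4Δ to stable)
t=3 Δ0: r=0 n0=1 u=0 n1=1 clk=1 p=1 z=0 q=0 y=0 v=1 x=1
  Δ1: clk:1→0, x:1→0
  (1Δ to stable)
t=4 Δ0: r=0 n0=1 u=0 n1=1 clk=0 p=1 z=0 q=0 y=0 v=1 x=0
  Δ1: clk:0→1
  Δ2: n0:1→0
  Δ3: n1:1→0
  Δ4: q:0→1
  (4Δ to stable)
t=5 Δ0: r=0 n0=0 u=0 n1=0 clk=1 p=1 z=0 q=1 y=0 v=1 x=0
  Δ1: clk:1→0, y:0→1, x:0→1
  Δ2: p:1→0, z:0→1
  Δ3: n1:0→1, p:0→1
  Δ4: q:1→0
  (4Δ to stable)
t=6 Δ0: r=0 n0=0 u=0 n1=1 clk=0 p=1 z=1 q=0 y=1 v=1 x=1
  Δ1: clk:0→1
  Δ2: n0:0→1
  (2Δ to stable)
t=7 Δ0: r=0 n0=1 u=0 n1=1 clk=1 p=1 z=1 q=0 y=1 v=1 x=1
  Δ1: clk:1→0, y:1→0, x:1→0
  Δ2: p:1→0, z:1→0
  Δ3: p:0→1
  (3Δ to stable)
t=8 Δ0: r=0 n0=1 u=0 n1=1 clk=0 p=1 z=0 q=0 y=0 v=1 x=0
  Δ1: clk:0→1
  Δ2: n0:1→0
  Δ3: n1:1→0
  Δ4: q:0→1
  (4Δ to stable)
t=9 Δ0: r=0 n0=0 u=0 n1=0 clk=1 p=1 z=0 q=1 y=0 v=1 x=0
  Δ1: clk:1→0, y:0→1, x:0→1
  Δ2: p:1→0, z:0→1
  Δ3: n1:0→1, p:0→1
  Δ4: q:1→0
  (4Δ to stable)
t=10 Δ0: r=0 n0=0 u=0 n1=1 clk=0 p=1 z=1 q=0 y=1 v=1 x=1
  Δ1: clk:0→1
  Δ2: n0:0→1
  (2Δ to stable)
t=11 Δ0: r=0 n0=1 u=0 n1=1 clk=1 p=1 z=1 q=0 y=1 v=1 x=1
  Δ1: clk:1→0, y:1→0, x:1→0
  Δ2: p:1→0, z:1→0
  Δ3: p:0→1
  (3Δ to stable)
t=12 Δ0: r=0 n0=1 u=0 n1=1 clk=0 p=1 z=0 q=0 y=0 v=1 x=0
  Δ1: clk:0→1
  Δ2: n0:1→0
  Δ3: n1:1→0
  Δ4: q:0→1
  (4Δ to stable)

0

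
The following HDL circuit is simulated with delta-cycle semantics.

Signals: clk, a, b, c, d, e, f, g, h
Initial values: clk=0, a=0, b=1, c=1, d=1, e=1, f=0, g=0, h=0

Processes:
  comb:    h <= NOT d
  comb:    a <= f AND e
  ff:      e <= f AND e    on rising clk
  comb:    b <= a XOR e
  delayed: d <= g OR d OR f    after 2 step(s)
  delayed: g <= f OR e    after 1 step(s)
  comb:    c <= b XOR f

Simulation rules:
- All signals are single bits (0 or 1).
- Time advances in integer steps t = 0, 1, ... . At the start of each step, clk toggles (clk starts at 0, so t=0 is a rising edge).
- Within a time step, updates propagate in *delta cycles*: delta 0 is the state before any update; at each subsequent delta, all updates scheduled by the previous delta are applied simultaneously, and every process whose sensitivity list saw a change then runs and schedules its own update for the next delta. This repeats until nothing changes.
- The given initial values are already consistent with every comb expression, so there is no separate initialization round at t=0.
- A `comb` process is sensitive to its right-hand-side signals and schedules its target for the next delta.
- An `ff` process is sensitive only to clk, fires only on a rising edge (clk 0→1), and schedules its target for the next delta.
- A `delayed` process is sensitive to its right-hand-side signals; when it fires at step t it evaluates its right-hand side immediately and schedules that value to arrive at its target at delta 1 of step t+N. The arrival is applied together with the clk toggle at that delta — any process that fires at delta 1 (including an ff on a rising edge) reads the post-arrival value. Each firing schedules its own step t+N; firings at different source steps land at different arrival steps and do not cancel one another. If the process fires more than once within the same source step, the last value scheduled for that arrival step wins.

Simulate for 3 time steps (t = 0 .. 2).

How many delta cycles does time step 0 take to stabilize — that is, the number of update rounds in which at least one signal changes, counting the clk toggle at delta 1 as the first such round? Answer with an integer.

4

[bits: b,d,clk,c,f,e,a,g,h]
t=0: Δ0=110101000 Δ1=111101000 Δ2=111100000 Δ3=011100000 Δ4=011000000 | 4Δ
t=1: Δ0=011000000 Δ1=010000000 | 1Δ
t=2: Δ0=010000000 Δ1=011000000 | 1Δ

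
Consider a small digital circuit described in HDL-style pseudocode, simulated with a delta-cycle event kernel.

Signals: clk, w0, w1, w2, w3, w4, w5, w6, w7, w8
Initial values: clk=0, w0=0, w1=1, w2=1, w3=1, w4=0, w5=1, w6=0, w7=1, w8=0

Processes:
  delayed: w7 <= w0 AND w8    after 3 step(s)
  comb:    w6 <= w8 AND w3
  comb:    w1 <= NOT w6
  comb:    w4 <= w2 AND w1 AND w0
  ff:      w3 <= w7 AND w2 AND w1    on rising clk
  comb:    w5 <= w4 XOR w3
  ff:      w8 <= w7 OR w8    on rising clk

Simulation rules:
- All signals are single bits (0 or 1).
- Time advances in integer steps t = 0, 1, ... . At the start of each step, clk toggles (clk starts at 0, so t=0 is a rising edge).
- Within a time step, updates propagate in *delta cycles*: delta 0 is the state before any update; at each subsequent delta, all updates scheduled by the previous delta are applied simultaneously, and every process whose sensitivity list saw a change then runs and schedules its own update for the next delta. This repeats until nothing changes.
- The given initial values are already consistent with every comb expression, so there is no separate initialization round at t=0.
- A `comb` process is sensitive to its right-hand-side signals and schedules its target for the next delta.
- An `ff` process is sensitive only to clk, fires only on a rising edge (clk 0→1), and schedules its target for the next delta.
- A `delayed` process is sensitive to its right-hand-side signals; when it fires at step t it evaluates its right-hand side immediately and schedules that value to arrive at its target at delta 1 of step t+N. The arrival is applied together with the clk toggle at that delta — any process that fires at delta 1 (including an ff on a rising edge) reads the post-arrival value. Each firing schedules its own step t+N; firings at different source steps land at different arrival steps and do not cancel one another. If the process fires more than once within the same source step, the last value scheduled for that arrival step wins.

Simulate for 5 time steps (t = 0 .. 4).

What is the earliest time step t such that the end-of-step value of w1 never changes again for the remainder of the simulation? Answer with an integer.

[bits: w1,w0,w7,w4,w5,clk,w2,w6,w8,w3]
t=0: Δ0=1010101001 Δ1=1010111001 Δ2=1010111011 Δ3=1010111111 Δ4=0010111111 | 4Δ
t=1: Δ0=0010111111 Δ1=0010101111 | 1Δ
t=2: Δ0=0010101111 Δ1=0010111111 Δ2=0010111110 Δ3=0010011010 Δ4=1010011010 | 4Δ
t=3: Δ0=1010011010 Δ1=1000001010 | 1Δ
t=4: Δ0=1000001010 Δ1=1000011010 | 1Δ

2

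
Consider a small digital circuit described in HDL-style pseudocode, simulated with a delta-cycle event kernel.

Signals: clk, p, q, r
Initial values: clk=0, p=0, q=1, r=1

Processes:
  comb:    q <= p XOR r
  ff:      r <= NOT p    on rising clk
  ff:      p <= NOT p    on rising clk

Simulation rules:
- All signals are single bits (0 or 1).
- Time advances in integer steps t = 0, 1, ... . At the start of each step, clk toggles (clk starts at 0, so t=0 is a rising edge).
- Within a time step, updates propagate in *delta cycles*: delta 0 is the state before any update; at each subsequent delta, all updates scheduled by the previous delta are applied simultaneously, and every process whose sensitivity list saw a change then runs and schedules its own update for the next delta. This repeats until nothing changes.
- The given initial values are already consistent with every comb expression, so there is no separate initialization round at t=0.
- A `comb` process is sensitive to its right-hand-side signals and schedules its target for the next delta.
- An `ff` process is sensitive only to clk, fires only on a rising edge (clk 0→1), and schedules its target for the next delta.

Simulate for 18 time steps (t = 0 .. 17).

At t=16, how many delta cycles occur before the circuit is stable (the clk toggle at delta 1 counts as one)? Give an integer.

[bits: q,r,clk,p]
t=0: Δ0=1100 Δ1=1110 Δ2=1111 Δ3=0111 | 3Δ
t=1: Δ0=0111 Δ1=0101 | 1Δ
t=2: Δ0=0101 Δ1=0111 Δ2=0010 | 2Δ
t=3: Δ0=0010 Δ1=0000 | 1Δ
t=4: Δ0=0000 Δ1=0010 Δ2=0111 | 2Δ
t=5: Δ0=0111 Δ1=0101 | 1Δ
t=6: Δ0=0101 Δ1=0111 Δ2=0010 | 2Δ
t=7: Δ0=0010 Δ1=0000 | 1Δ
t=8: Δ0=0000 Δ1=0010 Δ2=0111 | 2Δ
t=9: Δ0=0111 Δ1=0101 | 1Δ
t=10: Δ0=0101 Δ1=0111 Δ2=0010 | 2Δ
t=11: Δ0=0010 Δ1=0000 | 1Δ
t=12: Δ0=0000 Δ1=0010 Δ2=0111 | 2Δ
t=13: Δ0=0111 Δ1=0101 | 1Δ
t=14: Δ0=0101 Δ1=0111 Δ2=0010 | 2Δ
t=15: Δ0=0010 Δ1=0000 | 1Δ
t=16: Δ0=0000 Δ1=0010 Δ2=0111 | 2Δ
t=17: Δ0=0111 Δ1=0101 | 1Δ

2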